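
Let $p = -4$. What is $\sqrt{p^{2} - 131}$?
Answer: $i \sqrt{115} \approx 10.724 i$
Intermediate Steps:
$\sqrt{p^{2} - 131} = \sqrt{\left(-4\right)^{2} - 131} = \sqrt{16 - 131} = \sqrt{-115} = i \sqrt{115}$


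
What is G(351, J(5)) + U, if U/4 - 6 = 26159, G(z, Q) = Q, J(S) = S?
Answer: 104665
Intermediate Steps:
U = 104660 (U = 24 + 4*26159 = 24 + 104636 = 104660)
G(351, J(5)) + U = 5 + 104660 = 104665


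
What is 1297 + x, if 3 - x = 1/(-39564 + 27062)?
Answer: 16252601/12502 ≈ 1300.0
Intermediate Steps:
x = 37507/12502 (x = 3 - 1/(-39564 + 27062) = 3 - 1/(-12502) = 3 - 1*(-1/12502) = 3 + 1/12502 = 37507/12502 ≈ 3.0001)
1297 + x = 1297 + 37507/12502 = 16252601/12502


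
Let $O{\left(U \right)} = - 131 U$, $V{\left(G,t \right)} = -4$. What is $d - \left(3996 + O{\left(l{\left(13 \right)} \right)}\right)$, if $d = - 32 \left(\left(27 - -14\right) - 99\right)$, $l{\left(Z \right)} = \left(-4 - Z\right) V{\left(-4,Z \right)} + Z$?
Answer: $8471$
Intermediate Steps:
$l{\left(Z \right)} = 16 + 5 Z$ ($l{\left(Z \right)} = \left(-4 - Z\right) \left(-4\right) + Z = \left(16 + 4 Z\right) + Z = 16 + 5 Z$)
$d = 1856$ ($d = - 32 \left(\left(27 + 14\right) - 99\right) = - 32 \left(41 - 99\right) = \left(-32\right) \left(-58\right) = 1856$)
$d - \left(3996 + O{\left(l{\left(13 \right)} \right)}\right) = 1856 + \left(\left(5724 - 9720\right) - - 131 \left(16 + 5 \cdot 13\right)\right) = 1856 - \left(3996 - 131 \left(16 + 65\right)\right) = 1856 - \left(3996 - 10611\right) = 1856 - -6615 = 1856 + \left(-3996 + 10611\right) = 1856 + 6615 = 8471$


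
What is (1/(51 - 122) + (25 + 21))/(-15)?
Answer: -653/213 ≈ -3.0657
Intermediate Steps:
(1/(51 - 122) + (25 + 21))/(-15) = (1/(-71) + 46)*(-1/15) = (-1/71 + 46)*(-1/15) = (3265/71)*(-1/15) = -653/213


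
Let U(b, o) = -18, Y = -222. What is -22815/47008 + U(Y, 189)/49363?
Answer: -86697153/178496608 ≈ -0.48571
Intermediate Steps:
-22815/47008 + U(Y, 189)/49363 = -22815/47008 - 18/49363 = -22815*1/47008 - 18*1/49363 = -1755/3616 - 18/49363 = -86697153/178496608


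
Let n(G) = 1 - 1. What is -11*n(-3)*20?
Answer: 0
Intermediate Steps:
n(G) = 0
-11*n(-3)*20 = -11*0*20 = 0*20 = 0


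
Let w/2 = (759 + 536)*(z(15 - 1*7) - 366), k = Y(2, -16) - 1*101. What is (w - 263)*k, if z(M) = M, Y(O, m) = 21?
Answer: 74198640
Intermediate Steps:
k = -80 (k = 21 - 1*101 = 21 - 101 = -80)
w = -927220 (w = 2*((759 + 536)*((15 - 1*7) - 366)) = 2*(1295*((15 - 7) - 366)) = 2*(1295*(8 - 366)) = 2*(1295*(-358)) = 2*(-463610) = -927220)
(w - 263)*k = (-927220 - 263)*(-80) = -927483*(-80) = 74198640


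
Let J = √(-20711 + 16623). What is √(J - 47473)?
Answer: √(-47473 + 2*I*√1022) ≈ 0.147 + 217.88*I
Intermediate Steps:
J = 2*I*√1022 (J = √(-4088) = 2*I*√1022 ≈ 63.938*I)
√(J - 47473) = √(2*I*√1022 - 47473) = √(-47473 + 2*I*√1022)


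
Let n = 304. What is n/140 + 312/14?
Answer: 856/35 ≈ 24.457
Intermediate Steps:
n/140 + 312/14 = 304/140 + 312/14 = 304*(1/140) + 312*(1/14) = 76/35 + 156/7 = 856/35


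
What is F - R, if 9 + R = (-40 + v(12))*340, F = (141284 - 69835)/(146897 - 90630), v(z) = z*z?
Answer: -1989023268/56267 ≈ -35350.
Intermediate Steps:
v(z) = z²
F = 71449/56267 ≈ 1.2698
R = 35351 (R = -9 + (-40 + 12²)*340 = -9 + (-40 + 144)*340 = -9 + 104*340 = -9 + 35360 = 35351)
F - R = 71449/56267 - 1*35351 = 71449/56267 - 35351 = -1989023268/56267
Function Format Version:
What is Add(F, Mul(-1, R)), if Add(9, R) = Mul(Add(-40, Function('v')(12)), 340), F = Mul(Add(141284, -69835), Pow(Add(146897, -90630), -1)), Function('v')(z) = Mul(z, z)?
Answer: Rational(-1989023268, 56267) ≈ -35350.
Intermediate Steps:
Function('v')(z) = Pow(z, 2)
F = Rational(71449, 56267) (F = Mul(71449, Pow(56267, -1)) = Mul(71449, Rational(1, 56267)) = Rational(71449, 56267) ≈ 1.2698)
R = 35351 (R = Add(-9, Mul(Add(-40, Pow(12, 2)), 340)) = Add(-9, Mul(Add(-40, 144), 340)) = Add(-9, Mul(104, 340)) = Add(-9, 35360) = 35351)
Add(F, Mul(-1, R)) = Add(Rational(71449, 56267), Mul(-1, 35351)) = Add(Rational(71449, 56267), -35351) = Rational(-1989023268, 56267)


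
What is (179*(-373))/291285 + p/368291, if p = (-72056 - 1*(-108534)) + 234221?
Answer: 4932806638/9752513085 ≈ 0.50580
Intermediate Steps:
p = 270699 (p = (-72056 + 108534) + 234221 = 36478 + 234221 = 270699)
(179*(-373))/291285 + p/368291 = (179*(-373))/291285 + 270699/368291 = -66767*1/291285 + 270699*(1/368291) = -66767/291285 + 24609/33481 = 4932806638/9752513085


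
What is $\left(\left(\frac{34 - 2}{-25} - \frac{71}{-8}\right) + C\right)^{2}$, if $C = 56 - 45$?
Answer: $\frac{13830961}{40000} \approx 345.77$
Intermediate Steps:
$C = 11$
$\left(\left(\frac{34 - 2}{-25} - \frac{71}{-8}\right) + C\right)^{2} = \left(\left(\frac{34 - 2}{-25} - \frac{71}{-8}\right) + 11\right)^{2} = \left(\left(\left(34 - 2\right) \left(- \frac{1}{25}\right) - - \frac{71}{8}\right) + 11\right)^{2} = \left(\left(32 \left(- \frac{1}{25}\right) + \frac{71}{8}\right) + 11\right)^{2} = \left(\left(- \frac{32}{25} + \frac{71}{8}\right) + 11\right)^{2} = \left(\frac{1519}{200} + 11\right)^{2} = \left(\frac{3719}{200}\right)^{2} = \frac{13830961}{40000}$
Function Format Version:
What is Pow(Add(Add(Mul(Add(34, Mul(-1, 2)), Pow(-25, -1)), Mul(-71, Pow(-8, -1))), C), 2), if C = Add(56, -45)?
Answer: Rational(13830961, 40000) ≈ 345.77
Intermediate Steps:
C = 11
Pow(Add(Add(Mul(Add(34, Mul(-1, 2)), Pow(-25, -1)), Mul(-71, Pow(-8, -1))), C), 2) = Pow(Add(Add(Mul(Add(34, Mul(-1, 2)), Pow(-25, -1)), Mul(-71, Pow(-8, -1))), 11), 2) = Pow(Add(Add(Mul(Add(34, -2), Rational(-1, 25)), Mul(-71, Rational(-1, 8))), 11), 2) = Pow(Add(Add(Mul(32, Rational(-1, 25)), Rational(71, 8)), 11), 2) = Pow(Add(Add(Rational(-32, 25), Rational(71, 8)), 11), 2) = Pow(Add(Rational(1519, 200), 11), 2) = Pow(Rational(3719, 200), 2) = Rational(13830961, 40000)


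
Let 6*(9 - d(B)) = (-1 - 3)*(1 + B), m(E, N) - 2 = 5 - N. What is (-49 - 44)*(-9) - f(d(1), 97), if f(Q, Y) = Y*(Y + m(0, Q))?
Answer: -24746/3 ≈ -8248.7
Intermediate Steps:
m(E, N) = 7 - N (m(E, N) = 2 + (5 - N) = 7 - N)
d(B) = 29/3 + 2*B/3 (d(B) = 9 - (-1 - 3)*(1 + B)/6 = 9 - (-2)*(1 + B)/3 = 9 - (-4 - 4*B)/6 = 9 + (⅔ + 2*B/3) = 29/3 + 2*B/3)
f(Q, Y) = Y*(7 + Y - Q) (f(Q, Y) = Y*(Y + (7 - Q)) = Y*(7 + Y - Q))
(-49 - 44)*(-9) - f(d(1), 97) = (-49 - 44)*(-9) - 97*(7 + 97 - (29/3 + (⅔)*1)) = -93*(-9) - 97*(7 + 97 - (29/3 + ⅔)) = 837 - 97*(7 + 97 - 1*31/3) = 837 - 97*(7 + 97 - 31/3) = 837 - 97*281/3 = 837 - 1*27257/3 = 837 - 27257/3 = -24746/3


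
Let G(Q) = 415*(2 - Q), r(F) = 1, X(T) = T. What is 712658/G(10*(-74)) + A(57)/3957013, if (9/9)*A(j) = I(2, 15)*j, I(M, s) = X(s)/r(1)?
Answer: 1410130125352/609241506545 ≈ 2.3146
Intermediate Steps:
I(M, s) = s (I(M, s) = s/1 = s*1 = s)
A(j) = 15*j
G(Q) = 830 - 415*Q
712658/G(10*(-74)) + A(57)/3957013 = 712658/(830 - 4150*(-74)) + (15*57)/3957013 = 712658/(830 - 415*(-740)) + 855*(1/3957013) = 712658/(830 + 307100) + 855/3957013 = 712658/307930 + 855/3957013 = 712658*(1/307930) + 855/3957013 = 356329/153965 + 855/3957013 = 1410130125352/609241506545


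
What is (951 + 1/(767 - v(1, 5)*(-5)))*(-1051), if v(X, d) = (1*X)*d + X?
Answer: -796603348/797 ≈ -9.9950e+5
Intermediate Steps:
v(X, d) = X + X*d (v(X, d) = X*d + X = X + X*d)
(951 + 1/(767 - v(1, 5)*(-5)))*(-1051) = (951 + 1/(767 - 1*(1 + 5)*(-5)))*(-1051) = (951 + 1/(767 - 1*6*(-5)))*(-1051) = (951 + 1/(767 - 6*(-5)))*(-1051) = (951 + 1/(767 - 1*(-30)))*(-1051) = (951 + 1/(767 + 30))*(-1051) = (951 + 1/797)*(-1051) = (757948/797)*(-1051) = -796603348/797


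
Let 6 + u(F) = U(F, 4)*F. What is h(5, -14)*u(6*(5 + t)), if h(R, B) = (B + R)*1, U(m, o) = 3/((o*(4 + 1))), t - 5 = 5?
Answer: -135/2 ≈ -67.500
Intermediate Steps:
t = 10 (t = 5 + 5 = 10)
U(m, o) = 3/(5*o) (U(m, o) = 3/((o*5)) = 3/((5*o)) = 3*(1/(5*o)) = 3/(5*o))
h(R, B) = B + R
u(F) = -6 + 3*F/20 (u(F) = -6 + ((⅗)/4)*F = -6 + ((⅗)*(¼))*F = -6 + 3*F/20)
h(5, -14)*u(6*(5 + t)) = (-14 + 5)*(-6 + 3*(6*(5 + 10))/20) = -9*(-6 + 3*(6*15)/20) = -9*(-6 + (3/20)*90) = -9*(-6 + 27/2) = -9*15/2 = -135/2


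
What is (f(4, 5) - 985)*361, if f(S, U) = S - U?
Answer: -355946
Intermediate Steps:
(f(4, 5) - 985)*361 = ((4 - 1*5) - 985)*361 = ((4 - 5) - 985)*361 = (-1 - 985)*361 = -986*361 = -355946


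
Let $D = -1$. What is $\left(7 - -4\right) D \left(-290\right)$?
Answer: $3190$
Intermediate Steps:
$\left(7 - -4\right) D \left(-290\right) = \left(7 - -4\right) \left(-1\right) \left(-290\right) = \left(7 + 4\right) \left(-1\right) \left(-290\right) = 11 \left(-1\right) \left(-290\right) = \left(-11\right) \left(-290\right) = 3190$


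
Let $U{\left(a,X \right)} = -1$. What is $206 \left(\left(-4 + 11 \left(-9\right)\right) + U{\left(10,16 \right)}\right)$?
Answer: $-21424$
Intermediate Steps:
$206 \left(\left(-4 + 11 \left(-9\right)\right) + U{\left(10,16 \right)}\right) = 206 \left(\left(-4 + 11 \left(-9\right)\right) - 1\right) = 206 \left(\left(-4 - 99\right) - 1\right) = 206 \left(-103 - 1\right) = 206 \left(-104\right) = -21424$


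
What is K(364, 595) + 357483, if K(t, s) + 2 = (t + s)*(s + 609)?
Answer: 1512117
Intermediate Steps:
K(t, s) = -2 + (609 + s)*(s + t) (K(t, s) = -2 + (t + s)*(s + 609) = -2 + (s + t)*(609 + s) = -2 + (609 + s)*(s + t))
K(364, 595) + 357483 = (-2 + 595² + 609*595 + 609*364 + 595*364) + 357483 = (-2 + 354025 + 362355 + 221676 + 216580) + 357483 = 1154634 + 357483 = 1512117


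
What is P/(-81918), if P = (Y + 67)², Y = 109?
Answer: -15488/40959 ≈ -0.37813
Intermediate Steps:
P = 30976 (P = (109 + 67)² = 176² = 30976)
P/(-81918) = 30976/(-81918) = 30976*(-1/81918) = -15488/40959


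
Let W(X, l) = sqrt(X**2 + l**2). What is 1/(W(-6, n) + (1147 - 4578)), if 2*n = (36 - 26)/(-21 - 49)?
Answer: -672476/2307258099 - 14*sqrt(7057)/2307258099 ≈ -0.00029197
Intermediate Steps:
n = -1/14 (n = ((36 - 26)/(-21 - 49))/2 = (10/(-70))/2 = (10*(-1/70))/2 = (1/2)*(-1/7) = -1/14 ≈ -0.071429)
1/(W(-6, n) + (1147 - 4578)) = 1/(sqrt((-6)**2 + (-1/14)**2) + (1147 - 4578)) = 1/(sqrt(36 + 1/196) - 3431) = 1/(sqrt(7057/196) - 3431) = 1/(sqrt(7057)/14 - 3431) = 1/(-3431 + sqrt(7057)/14)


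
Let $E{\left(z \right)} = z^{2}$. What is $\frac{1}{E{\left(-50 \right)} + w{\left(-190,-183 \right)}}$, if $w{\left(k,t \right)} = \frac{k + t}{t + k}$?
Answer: $\frac{1}{2501} \approx 0.00039984$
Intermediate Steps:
$w{\left(k,t \right)} = 1$ ($w{\left(k,t \right)} = \frac{k + t}{k + t} = 1$)
$\frac{1}{E{\left(-50 \right)} + w{\left(-190,-183 \right)}} = \frac{1}{\left(-50\right)^{2} + 1} = \frac{1}{2500 + 1} = \frac{1}{2501}$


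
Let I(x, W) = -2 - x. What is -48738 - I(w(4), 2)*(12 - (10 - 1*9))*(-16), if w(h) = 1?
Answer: -49266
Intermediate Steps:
-48738 - I(w(4), 2)*(12 - (10 - 1*9))*(-16) = -48738 - (-2 - 1*1)*(12 - (10 - 1*9))*(-16) = -48738 - (-2 - 1)*(12 - (10 - 9))*(-16) = -48738 - (-3*(12 - 1*1))*(-16) = -48738 - (-3*(12 - 1))*(-16) = -48738 - (-3*11)*(-16) = -48738 - (-33)*(-16) = -48738 - 1*528 = -48738 - 528 = -49266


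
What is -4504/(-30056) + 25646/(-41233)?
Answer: -73137843/154912381 ≈ -0.47212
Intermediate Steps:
-4504/(-30056) + 25646/(-41233) = -4504*(-1/30056) + 25646*(-1/41233) = 563/3757 - 25646/41233 = -73137843/154912381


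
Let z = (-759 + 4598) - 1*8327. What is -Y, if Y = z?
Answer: 4488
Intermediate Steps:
z = -4488 (z = 3839 - 8327 = -4488)
Y = -4488
-Y = -1*(-4488) = 4488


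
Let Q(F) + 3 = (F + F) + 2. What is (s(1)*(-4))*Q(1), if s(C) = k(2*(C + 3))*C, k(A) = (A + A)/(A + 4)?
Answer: -16/3 ≈ -5.3333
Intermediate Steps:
Q(F) = -1 + 2*F (Q(F) = -3 + ((F + F) + 2) = -3 + (2*F + 2) = -3 + (2 + 2*F) = -1 + 2*F)
k(A) = 2*A/(4 + A) (k(A) = (2*A)/(4 + A) = 2*A/(4 + A))
s(C) = 2*C*(6 + 2*C)/(10 + 2*C) (s(C) = (2*(2*(C + 3))/(4 + 2*(C + 3)))*C = (2*(2*(3 + C))/(4 + 2*(3 + C)))*C = (2*(6 + 2*C)/(4 + (6 + 2*C)))*C = (2*(6 + 2*C)/(10 + 2*C))*C = 2*C*(6 + 2*C)/(10 + 2*C))
(s(1)*(-4))*Q(1) = ((2*1*(3 + 1)/(5 + 1))*(-4))*(-1 + 2*1) = ((2*1*4/6)*(-4))*(-1 + 2) = ((2*1*(⅙)*4)*(-4))*1 = ((4/3)*(-4))*1 = -16/3*1 = -16/3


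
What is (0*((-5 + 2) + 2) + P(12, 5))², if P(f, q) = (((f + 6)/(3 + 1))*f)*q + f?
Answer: 79524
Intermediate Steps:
P(f, q) = f + f*q*(3/2 + f/4) (P(f, q) = (((6 + f)/4)*f)*q + f = (((6 + f)*(¼))*f)*q + f = ((3/2 + f/4)*f)*q + f = (f*(3/2 + f/4))*q + f = f*q*(3/2 + f/4) + f = f + f*q*(3/2 + f/4))
(0*((-5 + 2) + 2) + P(12, 5))² = (0*((-5 + 2) + 2) + (¼)*12*(4 + 6*5 + 12*5))² = (0*(-3 + 2) + (¼)*12*(4 + 30 + 60))² = (0*(-1) + (¼)*12*94)² = (0 + 282)² = 282² = 79524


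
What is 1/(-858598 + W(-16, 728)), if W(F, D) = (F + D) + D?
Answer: -1/857158 ≈ -1.1666e-6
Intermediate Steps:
W(F, D) = F + 2*D (W(F, D) = (D + F) + D = F + 2*D)
1/(-858598 + W(-16, 728)) = 1/(-858598 + (-16 + 2*728)) = 1/(-858598 + (-16 + 1456)) = 1/(-858598 + 1440) = 1/(-857158) = -1/857158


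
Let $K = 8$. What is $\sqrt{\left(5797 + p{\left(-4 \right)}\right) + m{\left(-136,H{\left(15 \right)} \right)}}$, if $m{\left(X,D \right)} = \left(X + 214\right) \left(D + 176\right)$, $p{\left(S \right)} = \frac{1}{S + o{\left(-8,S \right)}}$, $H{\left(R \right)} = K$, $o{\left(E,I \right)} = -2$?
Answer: $\frac{\sqrt{725358}}{6} \approx 141.95$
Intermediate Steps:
$H{\left(R \right)} = 8$
$p{\left(S \right)} = \frac{1}{-2 + S}$ ($p{\left(S \right)} = \frac{1}{S - 2} = \frac{1}{-2 + S}$)
$m{\left(X,D \right)} = \left(176 + D\right) \left(214 + X\right)$ ($m{\left(X,D \right)} = \left(214 + X\right) \left(176 + D\right) = \left(176 + D\right) \left(214 + X\right)$)
$\sqrt{\left(5797 + p{\left(-4 \right)}\right) + m{\left(-136,H{\left(15 \right)} \right)}} = \sqrt{\left(5797 + \frac{1}{-2 - 4}\right) + \left(37664 + 176 \left(-136\right) + 214 \cdot 8 + 8 \left(-136\right)\right)} = \sqrt{\left(5797 + \frac{1}{-6}\right) + \left(37664 - 23936 + 1712 - 1088\right)} = \sqrt{\left(5797 - \frac{1}{6}\right) + 14352} = \sqrt{\frac{34781}{6} + 14352} = \sqrt{\frac{120893}{6}} = \frac{\sqrt{725358}}{6}$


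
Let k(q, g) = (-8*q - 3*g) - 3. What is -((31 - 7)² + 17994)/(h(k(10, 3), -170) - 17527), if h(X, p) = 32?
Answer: 3714/3499 ≈ 1.0614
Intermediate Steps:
k(q, g) = -3 - 8*q - 3*g
-((31 - 7)² + 17994)/(h(k(10, 3), -170) - 17527) = -((31 - 7)² + 17994)/(32 - 17527) = -(24² + 17994)/(-17495) = -(576 + 17994)*(-1)/17495 = -18570*(-1)/17495 = -1*(-3714/3499) = 3714/3499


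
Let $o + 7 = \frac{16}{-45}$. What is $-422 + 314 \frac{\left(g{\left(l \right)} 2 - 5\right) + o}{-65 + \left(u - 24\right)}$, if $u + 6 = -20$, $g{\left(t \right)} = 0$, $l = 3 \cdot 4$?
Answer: $- \frac{2009266}{5175} \approx -388.26$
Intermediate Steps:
$l = 12$
$u = -26$ ($u = -6 - 20 = -26$)
$o = - \frac{331}{45}$ ($o = -7 + \frac{16}{-45} = -7 + 16 \left(- \frac{1}{45}\right) = -7 - \frac{16}{45} = - \frac{331}{45} \approx -7.3556$)
$-422 + 314 \frac{\left(g{\left(l \right)} 2 - 5\right) + o}{-65 + \left(u - 24\right)} = -422 + 314 \frac{\left(0 \cdot 2 - 5\right) - \frac{331}{45}}{-65 - 50} = -422 + 314 \frac{\left(0 - 5\right) - \frac{331}{45}}{-65 - 50} = -422 + 314 \frac{-5 - \frac{331}{45}}{-115} = -422 + 314 \left(\left(- \frac{556}{45}\right) \left(- \frac{1}{115}\right)\right) = -422 + 314 \cdot \frac{556}{5175} = -422 + \frac{174584}{5175} = - \frac{2009266}{5175}$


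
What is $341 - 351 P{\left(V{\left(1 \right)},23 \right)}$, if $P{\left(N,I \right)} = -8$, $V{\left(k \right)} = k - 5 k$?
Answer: $3149$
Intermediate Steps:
$V{\left(k \right)} = - 4 k$
$341 - 351 P{\left(V{\left(1 \right)},23 \right)} = 341 - -2808 = 341 + 2808 = 3149$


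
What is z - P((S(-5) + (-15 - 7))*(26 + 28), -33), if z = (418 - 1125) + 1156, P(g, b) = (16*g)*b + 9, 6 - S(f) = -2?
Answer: -398728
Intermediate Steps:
S(f) = 8 (S(f) = 6 - 1*(-2) = 6 + 2 = 8)
P(g, b) = 9 + 16*b*g (P(g, b) = 16*b*g + 9 = 9 + 16*b*g)
z = 449 (z = -707 + 1156 = 449)
z - P((S(-5) + (-15 - 7))*(26 + 28), -33) = 449 - (9 + 16*(-33)*((8 + (-15 - 7))*(26 + 28))) = 449 - (9 + 16*(-33)*((8 - 22)*54)) = 449 - (9 + 16*(-33)*(-14*54)) = 449 - (9 + 16*(-33)*(-756)) = 449 - (9 + 399168) = 449 - 1*399177 = 449 - 399177 = -398728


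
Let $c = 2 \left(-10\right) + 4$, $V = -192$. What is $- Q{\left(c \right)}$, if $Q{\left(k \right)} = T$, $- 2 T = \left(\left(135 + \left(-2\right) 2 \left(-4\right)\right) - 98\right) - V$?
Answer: $\frac{245}{2} \approx 122.5$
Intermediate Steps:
$c = -16$ ($c = -20 + 4 = -16$)
$T = - \frac{245}{2}$ ($T = - \frac{\left(\left(135 + \left(-2\right) 2 \left(-4\right)\right) - 98\right) - -192}{2} = - \frac{\left(\left(135 - -16\right) - 98\right) + 192}{2} = - \frac{\left(\left(135 + 16\right) - 98\right) + 192}{2} = - \frac{\left(151 - 98\right) + 192}{2} = - \frac{53 + 192}{2} = \left(- \frac{1}{2}\right) 245 = - \frac{245}{2} \approx -122.5$)
$Q{\left(k \right)} = - \frac{245}{2}$
$- Q{\left(c \right)} = \left(-1\right) \left(- \frac{245}{2}\right) = \frac{245}{2}$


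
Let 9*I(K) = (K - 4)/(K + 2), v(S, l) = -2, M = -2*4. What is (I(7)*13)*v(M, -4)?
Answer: -26/27 ≈ -0.96296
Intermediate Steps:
M = -8
I(K) = (-4 + K)/(9*(2 + K)) (I(K) = ((K - 4)/(K + 2))/9 = ((-4 + K)/(2 + K))/9 = (-4 + K)/(9*(2 + K)))
(I(7)*13)*v(M, -4) = (((-4 + 7)/(9*(2 + 7)))*13)*(-2) = (((⅑)*3/9)*13)*(-2) = (((⅑)*(⅑)*3)*13)*(-2) = ((1/27)*13)*(-2) = (13/27)*(-2) = -26/27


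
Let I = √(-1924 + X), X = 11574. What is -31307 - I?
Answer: -31307 - 5*√386 ≈ -31405.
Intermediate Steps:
I = 5*√386 (I = √(-1924 + 11574) = √9650 = 5*√386 ≈ 98.234)
-31307 - I = -31307 - 5*√386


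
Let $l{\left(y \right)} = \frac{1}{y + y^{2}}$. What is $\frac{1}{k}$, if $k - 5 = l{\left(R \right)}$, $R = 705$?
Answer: $\frac{497730}{2488651} \approx 0.2$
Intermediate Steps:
$k = \frac{2488651}{497730}$ ($k = 5 + \frac{1}{705 \left(1 + 705\right)} = 5 + \frac{1}{705 \cdot 706} = 5 + \frac{1}{705} \cdot \frac{1}{706} = 5 + \frac{1}{497730} = \frac{2488651}{497730} \approx 5.0$)
$\frac{1}{k} = \frac{1}{\frac{2488651}{497730}} = \frac{497730}{2488651}$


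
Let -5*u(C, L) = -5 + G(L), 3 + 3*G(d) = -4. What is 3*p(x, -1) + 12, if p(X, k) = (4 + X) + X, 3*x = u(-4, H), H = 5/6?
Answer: 404/15 ≈ 26.933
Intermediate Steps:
G(d) = -7/3 (G(d) = -1 + (⅓)*(-4) = -1 - 4/3 = -7/3)
H = ⅚ (H = 5*(⅙) = ⅚ ≈ 0.83333)
u(C, L) = 22/15 (u(C, L) = -(-5 - 7/3)/5 = -⅕*(-22/3) = 22/15)
x = 22/45 (x = (⅓)*(22/15) = 22/45 ≈ 0.48889)
p(X, k) = 4 + 2*X
3*p(x, -1) + 12 = 3*(4 + 2*(22/45)) + 12 = 3*(4 + 44/45) + 12 = 3*(224/45) + 12 = 224/15 + 12 = 404/15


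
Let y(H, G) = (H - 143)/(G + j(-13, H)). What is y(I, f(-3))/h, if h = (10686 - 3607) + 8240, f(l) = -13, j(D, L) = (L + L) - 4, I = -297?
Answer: 440/9359909 ≈ 4.7009e-5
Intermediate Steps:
j(D, L) = -4 + 2*L (j(D, L) = 2*L - 4 = -4 + 2*L)
y(H, G) = (-143 + H)/(-4 + G + 2*H) (y(H, G) = (H - 143)/(G + (-4 + 2*H)) = (-143 + H)/(-4 + G + 2*H))
h = 15319 (h = 7079 + 8240 = 15319)
y(I, f(-3))/h = ((-143 - 297)/(-4 - 13 + 2*(-297)))/15319 = (-440/(-4 - 13 - 594))*(1/15319) = (-440/(-611))*(1/15319) = -1/611*(-440)*(1/15319) = (440/611)*(1/15319) = 440/9359909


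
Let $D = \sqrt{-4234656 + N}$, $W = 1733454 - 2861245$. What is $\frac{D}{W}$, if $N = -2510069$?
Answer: $- \frac{5 i \sqrt{269789}}{1127791} \approx - 0.0023028 i$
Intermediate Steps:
$W = -1127791$
$D = 5 i \sqrt{269789}$ ($D = \sqrt{-4234656 - 2510069} = \sqrt{-6744725} = 5 i \sqrt{269789} \approx 2597.1 i$)
$\frac{D}{W} = \frac{5 i \sqrt{269789}}{-1127791} = 5 i \sqrt{269789} \left(- \frac{1}{1127791}\right) = - \frac{5 i \sqrt{269789}}{1127791}$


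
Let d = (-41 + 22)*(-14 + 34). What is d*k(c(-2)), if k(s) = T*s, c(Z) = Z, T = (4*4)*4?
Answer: 48640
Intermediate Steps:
T = 64 (T = 16*4 = 64)
d = -380 (d = -19*20 = -380)
k(s) = 64*s
d*k(c(-2)) = -24320*(-2) = -380*(-128) = 48640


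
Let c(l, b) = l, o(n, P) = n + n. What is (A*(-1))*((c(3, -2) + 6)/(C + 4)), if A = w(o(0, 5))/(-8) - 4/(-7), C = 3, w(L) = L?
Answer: -36/49 ≈ -0.73469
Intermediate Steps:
o(n, P) = 2*n
A = 4/7 (A = (2*0)/(-8) - 4/(-7) = 0*(-1/8) - 4*(-1/7) = 0 + 4/7 = 4/7 ≈ 0.57143)
(A*(-1))*((c(3, -2) + 6)/(C + 4)) = ((4/7)*(-1))*((3 + 6)/(3 + 4)) = -36/(7*7) = -4/7*9/7 = -36/49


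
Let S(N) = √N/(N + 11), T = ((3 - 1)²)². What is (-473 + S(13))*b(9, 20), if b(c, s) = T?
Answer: -7568 + 2*√13/3 ≈ -7565.6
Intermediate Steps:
T = 16 (T = (2²)² = 4² = 16)
b(c, s) = 16
S(N) = √N/(11 + N)
(-473 + S(13))*b(9, 20) = (-473 + √13/(11 + 13))*16 = (-473 + √13/24)*16 = -7568 + 2*√13/3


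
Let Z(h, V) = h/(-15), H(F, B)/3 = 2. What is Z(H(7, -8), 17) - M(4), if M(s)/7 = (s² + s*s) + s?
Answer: -1262/5 ≈ -252.40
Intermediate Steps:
H(F, B) = 6 (H(F, B) = 3*2 = 6)
Z(h, V) = -h/15 (Z(h, V) = h*(-1/15) = -h/15)
M(s) = 7*s + 14*s² (M(s) = 7*((s² + s*s) + s) = 7*((s² + s²) + s) = 7*(2*s² + s) = 7*(s + 2*s²) = 7*s + 14*s²)
Z(H(7, -8), 17) - M(4) = -1/15*6 - 7*4*(1 + 2*4) = -⅖ - 7*4*(1 + 8) = -⅖ - 7*4*9 = -⅖ - 1*252 = -⅖ - 252 = -1262/5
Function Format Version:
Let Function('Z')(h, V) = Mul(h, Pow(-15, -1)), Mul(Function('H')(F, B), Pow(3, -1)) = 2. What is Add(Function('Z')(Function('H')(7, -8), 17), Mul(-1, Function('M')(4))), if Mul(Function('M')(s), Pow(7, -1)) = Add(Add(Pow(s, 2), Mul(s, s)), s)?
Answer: Rational(-1262, 5) ≈ -252.40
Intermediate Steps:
Function('H')(F, B) = 6 (Function('H')(F, B) = Mul(3, 2) = 6)
Function('Z')(h, V) = Mul(Rational(-1, 15), h) (Function('Z')(h, V) = Mul(h, Rational(-1, 15)) = Mul(Rational(-1, 15), h))
Function('M')(s) = Add(Mul(7, s), Mul(14, Pow(s, 2))) (Function('M')(s) = Mul(7, Add(Add(Pow(s, 2), Mul(s, s)), s)) = Mul(7, Add(Add(Pow(s, 2), Pow(s, 2)), s)) = Mul(7, Add(Mul(2, Pow(s, 2)), s)) = Mul(7, Add(s, Mul(2, Pow(s, 2)))) = Add(Mul(7, s), Mul(14, Pow(s, 2))))
Add(Function('Z')(Function('H')(7, -8), 17), Mul(-1, Function('M')(4))) = Add(Mul(Rational(-1, 15), 6), Mul(-1, Mul(7, 4, Add(1, Mul(2, 4))))) = Add(Rational(-2, 5), Mul(-1, Mul(7, 4, Add(1, 8)))) = Add(Rational(-2, 5), Mul(-1, Mul(7, 4, 9))) = Add(Rational(-2, 5), Mul(-1, 252)) = Add(Rational(-2, 5), -252) = Rational(-1262, 5)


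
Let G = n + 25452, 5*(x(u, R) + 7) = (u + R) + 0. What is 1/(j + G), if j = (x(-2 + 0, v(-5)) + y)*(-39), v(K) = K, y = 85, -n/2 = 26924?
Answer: -5/156917 ≈ -3.1864e-5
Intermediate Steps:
n = -53848 (n = -2*26924 = -53848)
x(u, R) = -7 + R/5 + u/5 (x(u, R) = -7 + ((u + R) + 0)/5 = -7 + ((R + u) + 0)/5 = -7 + (R + u)/5 = -7 + (R/5 + u/5) = -7 + R/5 + u/5)
j = -14937/5 (j = ((-7 + (⅕)*(-5) + (-2 + 0)/5) + 85)*(-39) = ((-7 - 1 + (⅕)*(-2)) + 85)*(-39) = ((-7 - 1 - ⅖) + 85)*(-39) = (-42/5 + 85)*(-39) = (383/5)*(-39) = -14937/5 ≈ -2987.4)
G = -28396 (G = -53848 + 25452 = -28396)
1/(j + G) = 1/(-14937/5 - 28396) = 1/(-156917/5) = -5/156917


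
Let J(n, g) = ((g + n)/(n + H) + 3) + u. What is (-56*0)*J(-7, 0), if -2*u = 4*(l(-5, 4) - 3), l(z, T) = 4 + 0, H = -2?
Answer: 0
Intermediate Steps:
l(z, T) = 4
u = -2 (u = -2*(4 - 3) = -2 ≈ -2.0000)
J(n, g) = 1 + (g + n)/(-2 + n) (J(n, g) = ((g + n)/(n - 2) + 3) - 2 = ((g + n)/(-2 + n) + 3) - 2 = (3 + (g + n)/(-2 + n)) - 2 = 1 + (g + n)/(-2 + n))
(-56*0)*J(-7, 0) = (-56*0)*((-2 + 0 + 2*(-7))/(-2 - 7)) = 0*((-2 + 0 - 14)/(-9)) = 0*(-⅑*(-16)) = 0*(16/9) = 0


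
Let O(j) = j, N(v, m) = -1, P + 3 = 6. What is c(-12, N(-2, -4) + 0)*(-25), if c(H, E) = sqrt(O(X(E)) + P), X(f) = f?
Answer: -25*sqrt(2) ≈ -35.355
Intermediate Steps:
P = 3 (P = -3 + 6 = 3)
c(H, E) = sqrt(3 + E) (c(H, E) = sqrt(E + 3) = sqrt(3 + E))
c(-12, N(-2, -4) + 0)*(-25) = sqrt(3 + (-1 + 0))*(-25) = sqrt(3 - 1)*(-25) = sqrt(2)*(-25) = -25*sqrt(2)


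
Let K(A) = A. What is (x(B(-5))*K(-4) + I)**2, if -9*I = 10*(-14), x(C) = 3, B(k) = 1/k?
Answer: 1024/81 ≈ 12.642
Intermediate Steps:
I = 140/9 (I = -10*(-14)/9 = -1/9*(-140) = 140/9 ≈ 15.556)
(x(B(-5))*K(-4) + I)**2 = (3*(-4) + 140/9)**2 = (-12 + 140/9)**2 = (32/9)**2 = 1024/81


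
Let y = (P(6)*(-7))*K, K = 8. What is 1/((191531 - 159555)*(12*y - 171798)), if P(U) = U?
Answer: -1/5622340080 ≈ -1.7786e-10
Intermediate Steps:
y = -336 (y = (6*(-7))*8 = -42*8 = -336)
1/((191531 - 159555)*(12*y - 171798)) = 1/((191531 - 159555)*(12*(-336) - 171798)) = 1/(31976*(-4032 - 171798)) = 1/(31976*(-175830)) = 1/(-5622340080) = -1/5622340080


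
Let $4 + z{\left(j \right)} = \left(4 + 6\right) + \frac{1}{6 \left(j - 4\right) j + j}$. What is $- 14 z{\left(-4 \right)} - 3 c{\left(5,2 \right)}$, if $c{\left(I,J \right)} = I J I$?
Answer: $- \frac{22003}{94} \approx -234.07$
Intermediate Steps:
$c{\left(I,J \right)} = J I^{2}$
$z{\left(j \right)} = 6 + \frac{1}{j + j \left(-24 + 6 j\right)}$ ($z{\left(j \right)} = -4 + \left(\left(4 + 6\right) + \frac{1}{6 \left(j - 4\right) j + j}\right) = -4 + \left(10 + \frac{1}{6 \left(-4 + j\right) j + j}\right) = -4 + \left(10 + \frac{1}{\left(-24 + 6 j\right) j + j}\right) = -4 + \left(10 + \frac{1}{j \left(-24 + 6 j\right) + j}\right) = -4 + \left(10 + \frac{1}{j + j \left(-24 + 6 j\right)}\right) = 6 + \frac{1}{j + j \left(-24 + 6 j\right)}$)
$- 14 z{\left(-4 \right)} - 3 c{\left(5,2 \right)} = - 14 \frac{1 - -552 + 36 \left(-4\right)^{2}}{\left(-4\right) \left(-23 + 6 \left(-4\right)\right)} - 3 \cdot 2 \cdot 5^{2} = - 14 \left(- \frac{1 + 552 + 36 \cdot 16}{4 \left(-23 - 24\right)}\right) - 3 \cdot 2 \cdot 25 = - 14 \left(- \frac{1 + 552 + 576}{4 \left(-47\right)}\right) - 150 = - 14 \left(\left(- \frac{1}{4}\right) \left(- \frac{1}{47}\right) 1129\right) - 150 = \left(-14\right) \frac{1129}{188} - 150 = - \frac{7903}{94} - 150 = - \frac{22003}{94}$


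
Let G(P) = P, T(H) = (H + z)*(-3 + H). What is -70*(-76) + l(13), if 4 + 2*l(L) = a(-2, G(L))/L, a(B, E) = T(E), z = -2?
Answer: 69189/13 ≈ 5322.2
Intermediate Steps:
T(H) = (-3 + H)*(-2 + H) (T(H) = (H - 2)*(-3 + H) = (-2 + H)*(-3 + H) = (-3 + H)*(-2 + H))
a(B, E) = 6 + E² - 5*E
l(L) = -2 + (6 + L² - 5*L)/(2*L) (l(L) = -2 + ((6 + L² - 5*L)/L)/2 = -2 + (6 + L² - 5*L)/(2*L))
-70*(-76) + l(13) = -70*(-76) + (-9/2 + (½)*13 + 3/13) = 5320 + (-9/2 + 13/2 + 3*(1/13)) = 5320 + (-9/2 + 13/2 + 3/13) = 5320 + 29/13 = 69189/13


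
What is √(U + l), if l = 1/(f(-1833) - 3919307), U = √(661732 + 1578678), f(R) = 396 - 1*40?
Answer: √(-435439 + 1706464104489*√2240410)/1306317 ≈ 38.688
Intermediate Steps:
f(R) = 356 (f(R) = 396 - 40 = 356)
U = √2240410 ≈ 1496.8
l = -1/3918951 (l = 1/(356 - 3919307) = 1/(-3918951) = -1/3918951 ≈ -2.5517e-7)
√(U + l) = √(√2240410 - 1/3918951) = √(-1/3918951 + √2240410)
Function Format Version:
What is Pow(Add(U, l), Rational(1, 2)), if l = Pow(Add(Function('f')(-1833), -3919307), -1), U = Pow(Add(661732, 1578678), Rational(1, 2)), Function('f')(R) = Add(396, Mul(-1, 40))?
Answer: Mul(Rational(1, 1306317), Pow(Add(-435439, Mul(1706464104489, Pow(2240410, Rational(1, 2)))), Rational(1, 2))) ≈ 38.688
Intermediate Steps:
Function('f')(R) = 356 (Function('f')(R) = Add(396, -40) = 356)
U = Pow(2240410, Rational(1, 2)) ≈ 1496.8
l = Rational(-1, 3918951) (l = Pow(Add(356, -3919307), -1) = Pow(-3918951, -1) = Rational(-1, 3918951) ≈ -2.5517e-7)
Pow(Add(U, l), Rational(1, 2)) = Pow(Add(Pow(2240410, Rational(1, 2)), Rational(-1, 3918951)), Rational(1, 2)) = Pow(Add(Rational(-1, 3918951), Pow(2240410, Rational(1, 2))), Rational(1, 2))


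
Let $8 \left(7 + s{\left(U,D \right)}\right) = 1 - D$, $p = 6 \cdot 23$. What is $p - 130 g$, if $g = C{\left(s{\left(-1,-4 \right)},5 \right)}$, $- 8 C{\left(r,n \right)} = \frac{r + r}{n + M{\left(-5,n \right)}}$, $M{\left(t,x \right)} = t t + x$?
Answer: $\frac{14793}{112} \approx 132.08$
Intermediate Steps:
$p = 138$
$s{\left(U,D \right)} = - \frac{55}{8} - \frac{D}{8}$ ($s{\left(U,D \right)} = -7 + \frac{1 - D}{8} = -7 - \left(- \frac{1}{8} + \frac{D}{8}\right) = - \frac{55}{8} - \frac{D}{8}$)
$M{\left(t,x \right)} = x + t^{2}$ ($M{\left(t,x \right)} = t^{2} + x = x + t^{2}$)
$C{\left(r,n \right)} = - \frac{r}{4 \left(25 + 2 n\right)}$ ($C{\left(r,n \right)} = - \frac{\left(r + r\right) \frac{1}{n + \left(n + \left(-5\right)^{2}\right)}}{8} = - \frac{2 r \frac{1}{n + \left(n + 25\right)}}{8} = - \frac{2 r \frac{1}{n + \left(25 + n\right)}}{8} = - \frac{2 r \frac{1}{25 + 2 n}}{8} = - \frac{r}{4 \left(25 + 2 n\right)}$)
$g = \frac{51}{1120}$ ($g = - \frac{- \frac{55}{8} - - \frac{1}{2}}{100 + 8 \cdot 5} = - \frac{- \frac{55}{8} + \frac{1}{2}}{100 + 40} = \left(-1\right) \left(- \frac{51}{8}\right) \frac{1}{140} = \frac{51}{1120} \approx 0.045536$)
$p - 130 g = 138 - \frac{663}{112} = \frac{14793}{112}$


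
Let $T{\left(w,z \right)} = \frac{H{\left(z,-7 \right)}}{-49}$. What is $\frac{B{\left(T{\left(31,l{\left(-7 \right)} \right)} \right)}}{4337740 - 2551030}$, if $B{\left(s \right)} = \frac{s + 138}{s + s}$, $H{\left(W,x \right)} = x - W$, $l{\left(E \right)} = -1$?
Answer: $\frac{94}{297785} \approx 0.00031566$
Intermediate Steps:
$T{\left(w,z \right)} = \frac{1}{7} + \frac{z}{49}$ ($T{\left(w,z \right)} = \frac{-7 - z}{-49} = \left(-7 - z\right) \left(- \frac{1}{49}\right) = \frac{1}{7} + \frac{z}{49}$)
$B{\left(s \right)} = \frac{138 + s}{2 s}$
$\frac{B{\left(T{\left(31,l{\left(-7 \right)} \right)} \right)}}{4337740 - 2551030} = \frac{\frac{1}{2} \frac{1}{\frac{1}{7} + \frac{1}{49} \left(-1\right)} \left(138 + \left(\frac{1}{7} + \frac{1}{49} \left(-1\right)\right)\right)}{4337740 - 2551030} = \frac{\frac{1}{2} \frac{1}{\frac{1}{7} - \frac{1}{49}} \left(138 + \left(\frac{1}{7} - \frac{1}{49}\right)\right)}{4337740 - 2551030} = \frac{\frac{1}{2} \frac{1}{\frac{6}{49}} \left(138 + \frac{6}{49}\right)}{1786710} = \frac{1}{2} \cdot \frac{49}{6} \cdot \frac{6768}{49} \cdot \frac{1}{1786710} = 564 \cdot \frac{1}{1786710} = \frac{94}{297785}$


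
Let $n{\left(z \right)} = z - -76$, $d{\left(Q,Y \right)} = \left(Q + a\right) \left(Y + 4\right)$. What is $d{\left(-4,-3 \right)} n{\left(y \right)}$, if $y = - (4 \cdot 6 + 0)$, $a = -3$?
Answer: $-364$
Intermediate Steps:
$d{\left(Q,Y \right)} = \left(-3 + Q\right) \left(4 + Y\right)$ ($d{\left(Q,Y \right)} = \left(Q - 3\right) \left(Y + 4\right) = \left(-3 + Q\right) \left(4 + Y\right)$)
$y = -24$ ($y = - (24 + 0) = \left(-1\right) 24 = -24$)
$n{\left(z \right)} = 76 + z$ ($n{\left(z \right)} = z + 76 = 76 + z$)
$d{\left(-4,-3 \right)} n{\left(y \right)} = \left(-12 - -9 + 4 \left(-4\right) - -12\right) \left(76 - 24\right) = \left(-12 + 9 - 16 + 12\right) 52 = \left(-7\right) 52 = -364$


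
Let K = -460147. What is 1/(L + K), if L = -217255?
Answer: -1/677402 ≈ -1.4762e-6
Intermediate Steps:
1/(L + K) = 1/(-217255 - 460147) = 1/(-677402) = -1/677402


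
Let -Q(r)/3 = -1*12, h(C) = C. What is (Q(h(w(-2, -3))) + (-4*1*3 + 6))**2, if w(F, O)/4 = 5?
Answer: 900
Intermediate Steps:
w(F, O) = 20 (w(F, O) = 4*5 = 20)
Q(r) = 36 (Q(r) = -(-3)*12 = -3*(-12) = 36)
(Q(h(w(-2, -3))) + (-4*1*3 + 6))**2 = (36 + (-4*1*3 + 6))**2 = (36 + (-4*3 + 6))**2 = (36 + (-12 + 6))**2 = (36 - 6)**2 = 30**2 = 900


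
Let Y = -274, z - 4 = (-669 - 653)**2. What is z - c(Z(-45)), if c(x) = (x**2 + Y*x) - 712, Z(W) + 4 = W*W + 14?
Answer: -1835235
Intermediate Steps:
z = 1747688 (z = 4 + (-669 - 653)**2 = 4 + (-1322)**2 = 4 + 1747684 = 1747688)
Z(W) = 10 + W**2 (Z(W) = -4 + (W*W + 14) = -4 + (W**2 + 14) = -4 + (14 + W**2) = 10 + W**2)
c(x) = -712 + x**2 - 274*x (c(x) = (x**2 - 274*x) - 712 = -712 + x**2 - 274*x)
z - c(Z(-45)) = 1747688 - (-712 + (10 + (-45)**2)**2 - 274*(10 + (-45)**2)) = 1747688 - (-712 + (10 + 2025)**2 - 274*(10 + 2025)) = 1747688 - (-712 + 2035**2 - 274*2035) = 1747688 - (-712 + 4141225 - 557590) = 1747688 - 1*3582923 = 1747688 - 3582923 = -1835235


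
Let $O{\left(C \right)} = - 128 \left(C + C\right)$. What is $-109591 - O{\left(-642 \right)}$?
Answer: $-273943$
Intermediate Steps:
$O{\left(C \right)} = - 256 C$ ($O{\left(C \right)} = - 128 \cdot 2 C = - 256 C$)
$-109591 - O{\left(-642 \right)} = -109591 - \left(-256\right) \left(-642\right) = -109591 - 164352 = -273943$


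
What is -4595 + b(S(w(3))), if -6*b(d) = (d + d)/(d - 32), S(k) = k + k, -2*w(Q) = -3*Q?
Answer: -105682/23 ≈ -4594.9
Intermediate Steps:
w(Q) = 3*Q/2 (w(Q) = -(-3)*Q/2 = 3*Q/2)
S(k) = 2*k
b(d) = -d/(3*(-32 + d)) (b(d) = -(d + d)/(6*(d - 32)) = -2*d/(6*(-32 + d)) = -d/(3*(-32 + d)))
-4595 + b(S(w(3))) = -4595 - 2*((3/2)*3)/(-96 + 3*(2*((3/2)*3))) = -4595 - 2*(9/2)/(-96 + 3*(2*(9/2))) = -4595 - 1*9/(-96 + 3*9) = -4595 - 1*9/(-96 + 27) = -4595 - 1*9/(-69) = -4595 - 1*9*(-1/69) = -4595 + 3/23 = -105682/23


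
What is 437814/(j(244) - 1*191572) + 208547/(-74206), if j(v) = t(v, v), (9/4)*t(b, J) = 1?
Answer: -162990222481/31985457416 ≈ -5.0958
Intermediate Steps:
t(b, J) = 4/9 (t(b, J) = (4/9)*1 = 4/9)
j(v) = 4/9
437814/(j(244) - 1*191572) + 208547/(-74206) = 437814/(4/9 - 1*191572) + 208547/(-74206) = 437814/(4/9 - 191572) + 208547*(-1/74206) = 437814/(-1724144/9) - 208547/74206 = 437814*(-9/1724144) - 208547/74206 = -1970163/862072 - 208547/74206 = -162990222481/31985457416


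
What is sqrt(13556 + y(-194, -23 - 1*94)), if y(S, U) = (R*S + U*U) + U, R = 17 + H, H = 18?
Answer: sqrt(20338) ≈ 142.61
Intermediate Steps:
R = 35 (R = 17 + 18 = 35)
y(S, U) = U + U**2 + 35*S (y(S, U) = (35*S + U*U) + U = (35*S + U**2) + U = (U**2 + 35*S) + U = U + U**2 + 35*S)
sqrt(13556 + y(-194, -23 - 1*94)) = sqrt(13556 + ((-23 - 1*94) + (-23 - 1*94)**2 + 35*(-194))) = sqrt(13556 + ((-23 - 94) + (-23 - 94)**2 - 6790)) = sqrt(13556 + (-117 + (-117)**2 - 6790)) = sqrt(13556 + (-117 + 13689 - 6790)) = sqrt(13556 + 6782) = sqrt(20338)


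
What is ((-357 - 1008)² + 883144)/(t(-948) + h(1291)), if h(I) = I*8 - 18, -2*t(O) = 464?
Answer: 2746369/10078 ≈ 272.51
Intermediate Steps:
t(O) = -232 (t(O) = -½*464 = -232)
h(I) = -18 + 8*I (h(I) = 8*I - 18 = -18 + 8*I)
((-357 - 1008)² + 883144)/(t(-948) + h(1291)) = ((-357 - 1008)² + 883144)/(-232 + (-18 + 8*1291)) = ((-1365)² + 883144)/(-232 + (-18 + 10328)) = (1863225 + 883144)/(-232 + 10310) = 2746369/10078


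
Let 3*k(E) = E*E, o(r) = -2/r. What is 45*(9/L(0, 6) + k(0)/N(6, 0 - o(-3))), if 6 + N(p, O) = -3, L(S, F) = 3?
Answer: 135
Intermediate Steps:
k(E) = E**2/3 (k(E) = (E*E)/3 = E**2/3)
N(p, O) = -9 (N(p, O) = -6 - 3 = -9)
45*(9/L(0, 6) + k(0)/N(6, 0 - o(-3))) = 45*(9/3 + ((1/3)*0**2)/(-9)) = 45*(9*(1/3) + ((1/3)*0)*(-1/9)) = 45*(3 + 0*(-1/9)) = 45*(3 + 0) = 45*3 = 135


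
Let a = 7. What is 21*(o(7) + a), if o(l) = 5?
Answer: 252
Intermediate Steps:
21*(o(7) + a) = 21*(5 + 7) = 21*12 = 252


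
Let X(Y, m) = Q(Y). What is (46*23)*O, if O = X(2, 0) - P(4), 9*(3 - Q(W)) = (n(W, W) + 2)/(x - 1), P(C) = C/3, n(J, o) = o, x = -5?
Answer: 49726/27 ≈ 1841.7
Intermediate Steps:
P(C) = C/3 (P(C) = C*(1/3) = C/3)
Q(W) = 82/27 + W/54 (Q(W) = 3 - (W + 2)/(9*(-5 - 1)) = 3 - (2 + W)/(9*(-6)) = 3 - (2 + W)*(-1)/(9*6) = 3 - (-1/3 - W/6)/9 = 3 + (1/27 + W/54) = 82/27 + W/54)
X(Y, m) = 82/27 + Y/54
O = 47/27 (O = (82/27 + (1/54)*2) - 4/3 = (82/27 + 1/27) - 1*4/3 = 83/27 - 4/3 = 47/27 ≈ 1.7407)
(46*23)*O = (46*23)*(47/27) = 1058*(47/27) = 49726/27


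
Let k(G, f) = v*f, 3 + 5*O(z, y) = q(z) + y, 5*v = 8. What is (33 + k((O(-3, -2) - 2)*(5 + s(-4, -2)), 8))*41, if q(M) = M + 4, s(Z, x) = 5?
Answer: 9389/5 ≈ 1877.8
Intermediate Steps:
v = 8/5 (v = (⅕)*8 = 8/5 ≈ 1.6000)
q(M) = 4 + M
O(z, y) = ⅕ + y/5 + z/5 (O(z, y) = -⅗ + ((4 + z) + y)/5 = -⅗ + (4 + y + z)/5 = -⅗ + (⅘ + y/5 + z/5) = ⅕ + y/5 + z/5)
k(G, f) = 8*f/5
(33 + k((O(-3, -2) - 2)*(5 + s(-4, -2)), 8))*41 = (33 + (8/5)*8)*41 = (33 + 64/5)*41 = (229/5)*41 = 9389/5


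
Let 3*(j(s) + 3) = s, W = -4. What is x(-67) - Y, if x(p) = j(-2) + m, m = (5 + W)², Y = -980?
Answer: 2932/3 ≈ 977.33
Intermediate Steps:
j(s) = -3 + s/3
m = 1 (m = (5 - 4)² = 1² = 1)
x(p) = -8/3 (x(p) = (-3 + (⅓)*(-2)) + 1 = (-3 - ⅔) + 1 = -11/3 + 1 = -8/3)
x(-67) - Y = -8/3 - 1*(-980) = -8/3 + 980 = 2932/3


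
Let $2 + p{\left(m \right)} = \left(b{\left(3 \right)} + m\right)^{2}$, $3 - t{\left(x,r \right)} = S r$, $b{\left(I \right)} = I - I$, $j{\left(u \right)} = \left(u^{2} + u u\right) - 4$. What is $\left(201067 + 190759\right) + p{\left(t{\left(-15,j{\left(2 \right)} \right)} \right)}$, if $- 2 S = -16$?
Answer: $392665$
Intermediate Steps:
$S = 8$ ($S = \left(- \frac{1}{2}\right) \left(-16\right) = 8$)
$j{\left(u \right)} = -4 + 2 u^{2}$ ($j{\left(u \right)} = \left(u^{2} + u^{2}\right) - 4 = 2 u^{2} - 4 = -4 + 2 u^{2}$)
$b{\left(I \right)} = 0$
$t{\left(x,r \right)} = 3 - 8 r$
$p{\left(m \right)} = -2 + m^{2}$ ($p{\left(m \right)} = -2 + \left(0 + m\right)^{2} = -2 + m^{2}$)
$\left(201067 + 190759\right) + p{\left(t{\left(-15,j{\left(2 \right)} \right)} \right)} = \left(201067 + 190759\right) - \left(2 - \left(3 - 8 \left(-4 + 2 \cdot 2^{2}\right)\right)^{2}\right) = 391826 - \left(2 - \left(3 - 8 \left(-4 + 2 \cdot 4\right)\right)^{2}\right) = 391826 - \left(2 - \left(3 - 8 \left(-4 + 8\right)\right)^{2}\right) = 391826 - \left(2 - \left(3 - 32\right)^{2}\right) = 391826 - \left(2 - \left(-29\right)^{2}\right) = 391826 + \left(-2 + 841\right) = 391826 + 839 = 392665$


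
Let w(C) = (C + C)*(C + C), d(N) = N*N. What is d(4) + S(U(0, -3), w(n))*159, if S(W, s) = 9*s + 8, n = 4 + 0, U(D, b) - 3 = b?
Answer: 92872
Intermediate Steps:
U(D, b) = 3 + b
n = 4
d(N) = N²
w(C) = 4*C² (w(C) = (2*C)*(2*C) = 4*C²)
S(W, s) = 8 + 9*s
d(4) + S(U(0, -3), w(n))*159 = 4² + (8 + 9*(4*4²))*159 = 16 + (8 + 9*(4*16))*159 = 16 + (8 + 9*64)*159 = 16 + (8 + 576)*159 = 16 + 584*159 = 16 + 92856 = 92872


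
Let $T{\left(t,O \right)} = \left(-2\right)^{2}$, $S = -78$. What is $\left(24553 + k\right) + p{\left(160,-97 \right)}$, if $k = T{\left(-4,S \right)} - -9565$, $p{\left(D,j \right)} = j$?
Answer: $34025$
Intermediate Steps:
$T{\left(t,O \right)} = 4$
$k = 9569$ ($k = 4 - -9565 = 4 + 9565 = 9569$)
$\left(24553 + k\right) + p{\left(160,-97 \right)} = \left(24553 + 9569\right) - 97 = 34122 - 97 = 34025$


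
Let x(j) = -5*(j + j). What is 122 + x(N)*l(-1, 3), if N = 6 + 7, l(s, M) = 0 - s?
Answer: -8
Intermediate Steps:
l(s, M) = -s
N = 13
x(j) = -10*j
122 + x(N)*l(-1, 3) = 122 + (-10*13)*(-1*(-1)) = 122 - 130*1 = 122 - 130 = -8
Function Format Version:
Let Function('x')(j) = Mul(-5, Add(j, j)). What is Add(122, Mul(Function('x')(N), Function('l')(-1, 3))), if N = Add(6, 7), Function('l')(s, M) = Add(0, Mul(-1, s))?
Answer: -8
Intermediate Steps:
Function('l')(s, M) = Mul(-1, s)
N = 13
Function('x')(j) = Mul(-10, j) (Function('x')(j) = Mul(-5, Mul(2, j)) = Mul(-10, j))
Add(122, Mul(Function('x')(N), Function('l')(-1, 3))) = Add(122, Mul(Mul(-10, 13), Mul(-1, -1))) = Add(122, Mul(-130, 1)) = Add(122, -130) = -8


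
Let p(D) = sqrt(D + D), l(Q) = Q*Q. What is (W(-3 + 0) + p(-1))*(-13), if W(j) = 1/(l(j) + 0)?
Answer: -13/9 - 13*I*sqrt(2) ≈ -1.4444 - 18.385*I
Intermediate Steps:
l(Q) = Q**2
p(D) = sqrt(2)*sqrt(D) (p(D) = sqrt(2*D) = sqrt(2)*sqrt(D))
W(j) = j**(-2) (W(j) = 1/(j**2 + 0) = 1/(j**2) = j**(-2))
(W(-3 + 0) + p(-1))*(-13) = ((-3 + 0)**(-2) + sqrt(2)*sqrt(-1))*(-13) = ((-3)**(-2) + sqrt(2)*I)*(-13) = (1/9 + I*sqrt(2))*(-13) = -13/9 - 13*I*sqrt(2)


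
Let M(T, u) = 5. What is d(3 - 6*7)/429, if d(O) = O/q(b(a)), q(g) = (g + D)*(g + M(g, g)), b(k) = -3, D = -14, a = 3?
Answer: 1/374 ≈ 0.0026738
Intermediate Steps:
q(g) = (-14 + g)*(5 + g) (q(g) = (g - 14)*(g + 5) = (-14 + g)*(5 + g))
d(O) = -O/34 (d(O) = O/(-70 + (-3)**2 - 9*(-3)) = O/(-70 + 9 + 27) = O/(-34) = O*(-1/34) = -O/34)
d(3 - 6*7)/429 = -(3 - 6*7)/34/429 = -(3 - 42)/34*(1/429) = -1/34*(-39)*(1/429) = (39/34)*(1/429) = 1/374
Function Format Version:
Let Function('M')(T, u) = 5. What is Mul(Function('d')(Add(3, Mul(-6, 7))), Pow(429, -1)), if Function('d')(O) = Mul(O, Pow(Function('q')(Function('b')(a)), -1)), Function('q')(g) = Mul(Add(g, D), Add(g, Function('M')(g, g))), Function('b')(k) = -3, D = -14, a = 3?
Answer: Rational(1, 374) ≈ 0.0026738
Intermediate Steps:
Function('q')(g) = Mul(Add(-14, g), Add(5, g)) (Function('q')(g) = Mul(Add(g, -14), Add(g, 5)) = Mul(Add(-14, g), Add(5, g)))
Function('d')(O) = Mul(Rational(-1, 34), O) (Function('d')(O) = Mul(O, Pow(Add(-70, Pow(-3, 2), Mul(-9, -3)), -1)) = Mul(O, Pow(Add(-70, 9, 27), -1)) = Mul(O, Pow(-34, -1)) = Mul(O, Rational(-1, 34)) = Mul(Rational(-1, 34), O))
Mul(Function('d')(Add(3, Mul(-6, 7))), Pow(429, -1)) = Mul(Mul(Rational(-1, 34), Add(3, Mul(-6, 7))), Pow(429, -1)) = Mul(Mul(Rational(-1, 34), Add(3, -42)), Rational(1, 429)) = Mul(Mul(Rational(-1, 34), -39), Rational(1, 429)) = Mul(Rational(39, 34), Rational(1, 429)) = Rational(1, 374)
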